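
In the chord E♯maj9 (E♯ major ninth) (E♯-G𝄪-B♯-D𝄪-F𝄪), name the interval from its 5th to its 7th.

major third

5th = B♯; 7th = D𝄪.
B♯ up to D𝄪 spans 3 letter names and 4 semitones — a major third.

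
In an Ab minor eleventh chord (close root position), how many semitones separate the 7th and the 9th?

The chord tones of Abm11 (Ab minor eleventh) are Ab, Cb, Eb, Gb, Bb, Db.
Gb to Bb is a major third: 4 semitones.

4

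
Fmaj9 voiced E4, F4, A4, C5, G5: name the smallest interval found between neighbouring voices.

Adjacent intervals: E4→F4 = minor second; F4→A4 = major third; A4→C5 = minor third; C5→G5 = perfect fifth.
The smallest is E4 to F4, a minor second (1 semitone).

minor second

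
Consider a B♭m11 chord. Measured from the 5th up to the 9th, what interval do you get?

perfect 5th

The chord tones of B♭ minor eleventh are B♭–D♭–F–A♭–C–E♭.
That puts F below C.
F up to C spans 5 letter names and 7 semitones — a perfect fifth.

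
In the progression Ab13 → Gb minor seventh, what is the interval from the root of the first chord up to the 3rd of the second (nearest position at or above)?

minor second

The root of Ab13 is Ab; the 3rd of Gb minor seventh is Bbb.
2 letter names make it a second; at 1 semitone (a half step narrower than major) the quality is minor.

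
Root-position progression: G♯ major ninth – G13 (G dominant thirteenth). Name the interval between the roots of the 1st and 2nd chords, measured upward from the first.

The roots are G♯ and G.
8 letter names make it an octave; at 11 semitones (a half step narrower than perfect) the quality is diminished.

d8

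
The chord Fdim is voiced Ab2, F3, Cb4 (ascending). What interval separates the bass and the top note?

The outer voices are Ab2 and Cb4.
From Ab to Cb: 15 semitones over a tenth = minor.

minor tenth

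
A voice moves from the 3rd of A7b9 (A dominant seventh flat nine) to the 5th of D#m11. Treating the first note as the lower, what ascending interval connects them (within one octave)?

major sixth

The 3rd of A7b9 (A dominant seventh flat nine) is C#; the 5th of D#m11 is A#.
Counting 6 letters and 9 half steps from C# gives a major sixth.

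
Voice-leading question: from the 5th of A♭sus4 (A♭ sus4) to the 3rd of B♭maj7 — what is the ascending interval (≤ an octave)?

A♭sus4 (A♭ sus4) has E♭ as its 5th, and B♭maj7 has D as its 3rd.
Counting 7 letters and 11 half steps from E♭ gives a major seventh.

major 7th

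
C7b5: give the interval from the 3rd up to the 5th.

C7b5: C, E, Gb, Bb.
3rd = E; 5th = Gb.
From E to Gb: 2 semitones over a third = diminished.

diminished third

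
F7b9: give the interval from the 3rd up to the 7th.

d5

Spelling the chord: F–A–C–Eb–Gb.
The 3rd is A and the 7th is Eb.
5 letter names make it a fifth; at 6 semitones (a half step narrower than perfect) the quality is diminished.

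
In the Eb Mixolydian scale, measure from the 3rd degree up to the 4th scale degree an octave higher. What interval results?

The scale runs Eb F G Ab Bb C Db.
That puts G below Ab.
From G to Ab: 13 semitones over a ninth = minor.

minor ninth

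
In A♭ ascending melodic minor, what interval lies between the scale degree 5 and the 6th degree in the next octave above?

major ninth

A♭ melodic minor: A♭ B♭ C♭ D♭ E♭ F G.
So we need the interval from E♭ up to F.
Counting 9 letters and 14 half steps from E♭ gives a major ninth.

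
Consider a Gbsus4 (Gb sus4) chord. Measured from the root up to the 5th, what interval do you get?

perfect fifth

Gb sus4: Gb-Cb-Db.
So we need the interval from Gb up to Db.
From Gb to Db is 7 semitones, exactly the perfect fifth.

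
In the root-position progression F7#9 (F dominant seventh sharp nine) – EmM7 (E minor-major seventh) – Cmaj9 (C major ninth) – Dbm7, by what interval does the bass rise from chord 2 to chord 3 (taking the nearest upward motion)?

minor sixth

The roots are E and C.
6 letter names make it a sixth; at 8 semitones (a half step narrower than major) the quality is minor.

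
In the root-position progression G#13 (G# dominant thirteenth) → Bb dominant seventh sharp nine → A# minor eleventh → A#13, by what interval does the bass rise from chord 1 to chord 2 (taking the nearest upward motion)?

The roots are G# and Bb.
3 letter names make it a third; at 2 semitones (a whole step narrower than major) the quality is diminished.

diminished 3rd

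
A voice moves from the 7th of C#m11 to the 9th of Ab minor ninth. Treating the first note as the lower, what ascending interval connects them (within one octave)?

diminished octave

The 7th of C#m11 is B; the 9th of Ab minor ninth is Bb.
From B to Bb: 11 semitones over an octave = diminished.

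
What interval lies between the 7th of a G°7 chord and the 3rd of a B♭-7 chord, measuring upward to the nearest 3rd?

major 6th

The 7th of G°7 is F♭; the 3rd of B♭-7 is D♭.
Counting 6 letters and 9 half steps from F♭ gives a major sixth.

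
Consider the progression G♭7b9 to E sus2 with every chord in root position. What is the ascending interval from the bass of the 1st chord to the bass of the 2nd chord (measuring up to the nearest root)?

augmented sixth

The roots are G♭ and E.
6 letter names make it a sixth; at 10 semitones (a half step wider than major) the quality is augmented.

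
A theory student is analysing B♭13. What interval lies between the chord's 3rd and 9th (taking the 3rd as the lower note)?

B♭13: B♭, D, F, A♭, C, G.
The 3rd is D and the 9th is C.
7 letter names make it a seventh; at 10 semitones (a half step narrower than major) the quality is minor.

minor seventh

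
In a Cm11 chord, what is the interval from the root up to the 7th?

The chord tones of C minor eleventh are C-Eb-G-Bb-D-F.
The root is C and the 7th is Bb.
From C to Bb: 10 semitones over a seventh = minor.

minor seventh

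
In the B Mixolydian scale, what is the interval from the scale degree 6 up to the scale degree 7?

minor second

Spelling the B Mixolydian scale: B C# D# E F# G# A.
Scale degree 6 = G#; 7th scale degree = A.
2 letter names make it a second; at 1 semitone (a half step narrower than major) the quality is minor.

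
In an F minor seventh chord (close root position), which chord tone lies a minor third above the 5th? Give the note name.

Eb

The chord tones of Fm7 (F minor seventh) are F A♭ C E♭.
The 5th is C. A minor third above C is E♭.
E♭ is the chord's 7th.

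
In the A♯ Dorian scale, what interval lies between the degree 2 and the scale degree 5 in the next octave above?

The scale runs A♯ B♯ C♯ D♯ E♯ F𝄪 G♯.
Degree 2 = B♯; 5th scale degree (up an octave) = E♯.
B♯ up to E♯ spans 11 letter names and 17 semitones — a perfect eleventh.

perfect eleventh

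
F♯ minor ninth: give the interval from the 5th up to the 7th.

minor third

F♯m9: F♯, A, C♯, E, G♯.
That puts C♯ below E.
3 letter names make it a third; at 3 semitones (a half step narrower than major) the quality is minor.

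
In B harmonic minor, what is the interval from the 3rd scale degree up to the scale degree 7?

A5

B harmonic minor: B C# D E F# G A#.
That puts D below A#.
From D to A#: 8 semitones over a fifth = augmented.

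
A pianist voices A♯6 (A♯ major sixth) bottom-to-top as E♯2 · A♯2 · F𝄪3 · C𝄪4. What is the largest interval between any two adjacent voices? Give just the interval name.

Adjacent intervals: E♯2→A♯2 = perfect fourth; A♯2→F𝄪3 = major sixth; F𝄪3→C𝄪4 = perfect fifth.
The largest is A♯2 to F𝄪3, a major sixth (9 semitones).

major 6th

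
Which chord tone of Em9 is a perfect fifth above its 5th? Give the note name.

Em9 is spelled E, G, B, D, F#.
The 5th is B. A perfect fifth above B is F#.
F# is the chord's 9th.

F#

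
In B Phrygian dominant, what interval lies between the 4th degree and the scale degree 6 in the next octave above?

m10

The scale runs B C D# E F# G A.
So we need the interval from E up to G.
10 letter names make it a tenth; at 15 semitones (a half step narrower than major) the quality is minor.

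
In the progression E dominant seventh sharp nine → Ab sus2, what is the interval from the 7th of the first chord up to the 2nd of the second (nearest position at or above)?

minor sixth

The 7th of E dominant seventh sharp nine is D; the 2nd of Ab sus2 is Bb.
D up to Bb is 8 semitones, a half step narrower than a major sixth, so the interval is minor.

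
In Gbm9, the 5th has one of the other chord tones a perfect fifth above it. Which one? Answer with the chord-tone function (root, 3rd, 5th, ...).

9th

Gbmin9 (Gb minor ninth): Gb, Bbb, Db, Fb, Ab.
The 5th is Db. A perfect fifth above Db is Ab.
Ab is the chord's 9th.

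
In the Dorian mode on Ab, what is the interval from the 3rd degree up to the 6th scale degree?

augmented fourth

The scale runs Ab Bb Cb Db Eb F Gb.
The 3rd degree is Cb and the scale degree 6 is F.
Cb up to F is 6 semitones, a half step wider than a perfect fourth, so the interval is augmented.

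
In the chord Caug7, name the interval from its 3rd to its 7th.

d5

The chord tones of C+7 are C–E–G♯–B♭.
The 3rd is E and the 7th is B♭.
5 letter names make it a fifth; at 6 semitones (a half step narrower than perfect) the quality is diminished.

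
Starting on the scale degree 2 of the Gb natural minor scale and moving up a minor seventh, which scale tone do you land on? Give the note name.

The scale is Gb Ab Bbb Cb Db Ebb Fb.
The scale degree 2 is Ab; a minor seventh above that is Gb — scale degree 1.

Gb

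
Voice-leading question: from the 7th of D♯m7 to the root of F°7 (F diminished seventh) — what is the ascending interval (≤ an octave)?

D♯m7 has C♯ as its 7th, and F°7 (F diminished seventh) has F as its root.
4 letter names make it a fourth; at 4 semitones (a half step narrower than perfect) the quality is diminished.

d4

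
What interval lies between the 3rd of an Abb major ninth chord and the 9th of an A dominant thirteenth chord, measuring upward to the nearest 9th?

A7

Abb major ninth has Cb as its 3rd, and A dominant thirteenth has B as its 9th.
7 letter names make it a seventh; at 12 semitones (a half step wider than major) the quality is augmented.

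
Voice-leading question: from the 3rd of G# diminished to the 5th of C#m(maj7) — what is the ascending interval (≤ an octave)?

The 3rd of G# diminished is B; the 5th of C#m(maj7) is G#.
B up to G# spans 6 letter names and 9 semitones — a major sixth.

major sixth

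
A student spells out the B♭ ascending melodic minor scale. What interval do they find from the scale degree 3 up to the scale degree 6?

Spelling the B♭ ascending melodic minor scale: B♭ C D♭ E♭ F G A.
Scale degree 3 = D♭; 6th scale degree = G.
D♭ up to G is 6 semitones, a half step wider than a perfect fourth, so the interval is augmented.

augmented fourth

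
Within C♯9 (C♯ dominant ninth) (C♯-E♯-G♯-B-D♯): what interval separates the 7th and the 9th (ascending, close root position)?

major third

7th = B; 9th = D♯.
B up to D♯ spans 3 letter names and 4 semitones — a major third.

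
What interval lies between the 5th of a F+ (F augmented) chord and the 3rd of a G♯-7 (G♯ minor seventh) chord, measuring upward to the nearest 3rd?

minor seventh

F+ (F augmented) has C♯ as its 5th, and G♯-7 (G♯ minor seventh) has B as its 3rd.
7 letter names make it a seventh; at 10 semitones (a half step narrower than major) the quality is minor.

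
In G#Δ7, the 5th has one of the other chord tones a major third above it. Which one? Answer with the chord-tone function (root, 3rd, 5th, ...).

7th

Spelling the chord: G# B# D# F##.
The 5th is D#. A major third above D# is F##.
F## is the chord's 7th.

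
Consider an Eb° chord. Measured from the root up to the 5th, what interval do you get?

Ebdim: Eb-Gb-Bbb.
The root is Eb and the 5th is Bbb.
From Eb to Bbb: 6 semitones over a fifth = diminished.

diminished fifth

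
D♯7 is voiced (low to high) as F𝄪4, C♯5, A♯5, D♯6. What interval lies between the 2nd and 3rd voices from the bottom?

Those voices are C♯5 and A♯5.
Counting 6 letters and 9 half steps from C♯ gives a major sixth.

major 6th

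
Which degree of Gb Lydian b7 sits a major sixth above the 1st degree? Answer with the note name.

Eb

The scale is Gb Ab Bb C Db Eb Fb.
The 1st degree is Gb; a major sixth above that is Eb — scale degree 6.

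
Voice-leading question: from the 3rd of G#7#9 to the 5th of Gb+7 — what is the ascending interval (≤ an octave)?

diminished third

The 3rd of G#7#9 is B#; the 5th of Gb+7 is D.
B# up to D is 2 semitones, a whole step narrower than a major third, so the interval is diminished.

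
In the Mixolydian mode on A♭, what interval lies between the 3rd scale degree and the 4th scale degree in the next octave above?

minor 9th

A♭ mixolydian: A♭ B♭ C D♭ E♭ F G♭.
So we need the interval from C up to D♭.
C up to D♭ is 13 semitones, a half step narrower than a major ninth, so the interval is minor.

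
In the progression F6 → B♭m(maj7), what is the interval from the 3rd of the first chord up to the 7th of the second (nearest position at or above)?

The 3rd of F6 is A; the 7th of B♭m(maj7) is A.
A up to A spans 1 letter names and 0 semitones — a perfect unison.

perfect 1st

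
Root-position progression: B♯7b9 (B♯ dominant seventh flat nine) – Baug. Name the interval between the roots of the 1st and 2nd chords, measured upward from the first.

diminished 8th

The roots are B♯ and B.
B♯ up to B is 11 semitones, a half step narrower than a perfect octave, so the interval is diminished.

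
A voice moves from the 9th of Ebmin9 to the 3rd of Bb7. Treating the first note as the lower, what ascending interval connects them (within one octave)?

The 9th of Ebmin9 is F; the 3rd of Bb7 is D.
Counting 6 letters and 9 half steps from F gives a major sixth.

major sixth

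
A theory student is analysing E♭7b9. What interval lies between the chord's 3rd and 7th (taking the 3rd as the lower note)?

d5

E♭ dominant seventh flat nine is spelled E♭, G, B♭, D♭, F♭.
So we need the interval from G up to D♭.
5 letter names make it a fifth; at 6 semitones (a half step narrower than perfect) the quality is diminished.
This 3–7 tritone is the characteristic tension at the heart of the dominant sound.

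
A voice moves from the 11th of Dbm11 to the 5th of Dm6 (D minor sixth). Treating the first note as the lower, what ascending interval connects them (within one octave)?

A2

Dbm11 has Gb as its 11th, and Dm6 (D minor sixth) has A as its 5th.
2 letter names make it a second; at 3 semitones (a half step wider than major) the quality is augmented.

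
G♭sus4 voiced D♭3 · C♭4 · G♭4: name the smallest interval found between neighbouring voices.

perfect 5th

Adjacent intervals: D♭3→C♭4 = minor seventh; C♭4→G♭4 = perfect fifth.
The smallest is C♭4 to G♭4, a perfect fifth (7 semitones).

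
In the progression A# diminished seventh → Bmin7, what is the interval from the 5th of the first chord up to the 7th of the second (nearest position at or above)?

The 5th of A# diminished seventh is E; the 7th of Bmin7 is A.
E up to A spans 4 letter names and 5 semitones — a perfect fourth.

P4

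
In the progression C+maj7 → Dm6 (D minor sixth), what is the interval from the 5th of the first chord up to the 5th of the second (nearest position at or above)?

The 5th of C+maj7 is G#; the 5th of Dm6 (D minor sixth) is A.
G# up to A is 1 semitone, a half step narrower than a major second, so the interval is minor.

minor second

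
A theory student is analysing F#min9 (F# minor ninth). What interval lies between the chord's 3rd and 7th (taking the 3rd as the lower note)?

P5

The chord tones of F#min9 are F#-A-C#-E-G#.
3rd = A; 7th = E.
From A to E is 7 semitones, exactly the perfect fifth.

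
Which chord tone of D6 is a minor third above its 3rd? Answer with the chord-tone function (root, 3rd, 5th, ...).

5th

Spelling the chord: D-F♯-A-B.
The 3rd is F♯. A minor third above F♯ is A.
A is the chord's 5th.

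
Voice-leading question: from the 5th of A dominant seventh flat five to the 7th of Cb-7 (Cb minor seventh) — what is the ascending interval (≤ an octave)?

A dominant seventh flat five has Eb as its 5th, and Cb-7 (Cb minor seventh) has Bbb as its 7th.
From Eb to Bbb: 6 semitones over a fifth = diminished.

diminished fifth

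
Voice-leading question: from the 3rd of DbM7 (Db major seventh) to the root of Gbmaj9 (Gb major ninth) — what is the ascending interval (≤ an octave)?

DbM7 (Db major seventh) has F as its 3rd, and Gbmaj9 (Gb major ninth) has Gb as its root.
2 letter names make it a second; at 1 semitone (a half step narrower than major) the quality is minor.

minor second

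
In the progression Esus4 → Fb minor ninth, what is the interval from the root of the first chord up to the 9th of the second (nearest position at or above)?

diminished third

Esus4 has E as its root, and Fb minor ninth has Gb as its 9th.
E up to Gb is 2 semitones, a whole step narrower than a major third, so the interval is diminished.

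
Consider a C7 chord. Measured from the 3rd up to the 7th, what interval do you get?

diminished fifth

C7: C-E-G-B♭.
The 3rd is E and the 7th is B♭.
From E to B♭: 6 semitones over a fifth = diminished.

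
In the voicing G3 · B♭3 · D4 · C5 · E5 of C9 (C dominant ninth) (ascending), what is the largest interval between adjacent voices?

Adjacent intervals: G3→B♭3 = minor third; B♭3→D4 = major third; D4→C5 = minor seventh; C5→E5 = major third.
The largest is D4 to C5, a minor seventh (10 semitones).

minor 7th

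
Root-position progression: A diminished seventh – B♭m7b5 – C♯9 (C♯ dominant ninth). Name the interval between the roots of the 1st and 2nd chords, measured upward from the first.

The roots are A and B♭.
From A to B♭: 1 semitone over a second = minor.

minor second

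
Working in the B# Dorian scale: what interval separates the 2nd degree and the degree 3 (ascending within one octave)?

B# dorian: B# C## D# E# F## G## A#.
The 2nd degree is C## and the 3rd degree is D#.
2 letter names make it a second; at 1 semitone (a half step narrower than major) the quality is minor.

minor 2nd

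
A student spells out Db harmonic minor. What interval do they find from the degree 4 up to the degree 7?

augmented 4th

The scale runs Db Eb Fb Gb Ab Bbb C.
The degree 4 is Gb and the 7th scale degree is C.
4 letter names make it a fourth; at 6 semitones (a half step wider than perfect) the quality is augmented.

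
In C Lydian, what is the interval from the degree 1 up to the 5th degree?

Spelling C Lydian: C D E F# G A B.
That puts C below G.
From C to G is 7 semitones, exactly the perfect fifth.

perfect fifth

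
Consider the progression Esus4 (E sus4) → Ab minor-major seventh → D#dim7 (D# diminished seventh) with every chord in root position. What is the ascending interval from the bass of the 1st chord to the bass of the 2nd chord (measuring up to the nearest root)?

diminished fourth

The roots are E and Ab.
E up to Ab is 4 semitones, a half step narrower than a perfect fourth, so the interval is diminished.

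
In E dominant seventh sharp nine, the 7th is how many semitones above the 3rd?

E7#9 (E dominant seventh sharp nine): E, G#, B, D, F##.
G# to D is a diminished fifth: 6 semitones.

6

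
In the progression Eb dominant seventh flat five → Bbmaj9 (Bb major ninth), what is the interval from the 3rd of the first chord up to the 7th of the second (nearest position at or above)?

major second

The 3rd of Eb dominant seventh flat five is G; the 7th of Bbmaj9 (Bb major ninth) is A.
Counting 2 letters and 2 half steps from G gives a major second.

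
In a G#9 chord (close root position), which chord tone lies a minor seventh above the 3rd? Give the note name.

A#

The chord tones of G#9 are G#–B#–D#–F#–A#.
The 3rd is B#. A minor seventh above B# is A#.
A# is the chord's 9th.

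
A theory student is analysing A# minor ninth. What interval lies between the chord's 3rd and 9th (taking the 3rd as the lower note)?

major seventh

A# minor ninth: A# C# E# G# B#.
The 3rd is C# and the 9th is B#.
C# up to B# spans 7 letter names and 11 semitones — a major seventh.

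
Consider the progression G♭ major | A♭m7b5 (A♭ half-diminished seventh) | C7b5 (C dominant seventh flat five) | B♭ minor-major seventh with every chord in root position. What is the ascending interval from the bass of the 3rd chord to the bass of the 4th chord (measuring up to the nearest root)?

The roots are C and B♭.
7 letter names make it a seventh; at 10 semitones (a half step narrower than major) the quality is minor.

minor seventh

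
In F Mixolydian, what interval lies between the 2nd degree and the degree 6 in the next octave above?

Spelling F Mixolydian: F G A Bb C D Eb.
That puts G below D.
From G to D is 19 semitones, exactly the perfect twelfth.

perfect 12th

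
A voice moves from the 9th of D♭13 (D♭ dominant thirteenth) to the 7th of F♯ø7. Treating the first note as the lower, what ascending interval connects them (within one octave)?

D♭13 (D♭ dominant thirteenth) has E♭ as its 9th, and F♯ø7 has E as its 7th.
From E♭ to E: 1 semitone over a unison = augmented.

augmented unison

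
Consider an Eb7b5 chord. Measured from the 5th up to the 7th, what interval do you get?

Eb7b5: Eb G Bbb Db.
That puts Bbb below Db.
Bbb up to Db spans 3 letter names and 4 semitones — a major third.

major third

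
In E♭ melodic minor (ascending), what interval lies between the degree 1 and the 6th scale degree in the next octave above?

major 13th

E♭ melodic minor: E♭ F G♭ A♭ B♭ C D.
That puts E♭ below C.
Counting 13 letters and 21 half steps from E♭ gives a major thirteenth.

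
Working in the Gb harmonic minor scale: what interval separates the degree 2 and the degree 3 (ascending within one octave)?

minor 2nd

Gb harmonic minor: Gb Ab Bbb Cb Db Ebb F.
So we need the interval from Ab up to Bbb.
Ab up to Bbb is 1 semitone, a half step narrower than a major second, so the interval is minor.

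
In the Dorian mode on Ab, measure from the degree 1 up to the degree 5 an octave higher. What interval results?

Spelling the Dorian mode on Ab: Ab Bb Cb Db Eb F Gb.
So we need the interval from Ab up to Eb.
From Ab to Eb is 19 semitones, exactly the perfect twelfth.

P12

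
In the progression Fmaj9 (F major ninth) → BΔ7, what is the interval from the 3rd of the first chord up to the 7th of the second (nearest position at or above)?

Fmaj9 (F major ninth) has A as its 3rd, and BΔ7 has A♯ as its 7th.
From A to A♯: 1 semitone over a unison = augmented.

A1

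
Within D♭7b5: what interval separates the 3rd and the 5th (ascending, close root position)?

diminished third

D♭7b5: D♭ F A𝄫 C♭.
The 3rd is F and the 5th is A𝄫.
3 letter names make it a third; at 2 semitones (a whole step narrower than major) the quality is diminished.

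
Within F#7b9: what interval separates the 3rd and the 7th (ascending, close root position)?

diminished fifth

F#7b9 (F# dominant seventh flat nine): F#-A#-C#-E-G.
So we need the interval from A# up to E.
A# up to E is 6 semitones, a half step narrower than a perfect fifth, so the interval is diminished.
That tritone between 3rd and 7th is what gives the dominant seventh its pull toward resolution.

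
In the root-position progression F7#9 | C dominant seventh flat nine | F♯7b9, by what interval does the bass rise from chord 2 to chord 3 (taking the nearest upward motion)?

The roots are C and F♯.
From C to F♯: 6 semitones over a fourth = augmented.

augmented fourth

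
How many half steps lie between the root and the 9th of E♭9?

14

E♭9 (E♭ dominant ninth) is spelled E♭ G B♭ D♭ F.
E♭ to F is a major ninth: 14 semitones.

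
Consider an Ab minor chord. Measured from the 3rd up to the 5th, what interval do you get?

major 3rd

Spelling the chord: Ab, Cb, Eb.
That puts Cb below Eb.
Counting 3 letters and 4 half steps from Cb gives a major third.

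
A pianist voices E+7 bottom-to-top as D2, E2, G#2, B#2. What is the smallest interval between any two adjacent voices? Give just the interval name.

Adjacent intervals: D2→E2 = major second; E2→G#2 = major third; G#2→B#2 = major third.
The smallest is D2 to E2, a major second (2 semitones).

M2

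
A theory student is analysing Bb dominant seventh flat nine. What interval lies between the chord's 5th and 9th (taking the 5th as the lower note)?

The chord tones of Bb7b9 are Bb-D-F-Ab-Cb.
That puts F below Cb.
5 letter names make it a fifth; at 6 semitones (a half step narrower than perfect) the quality is diminished.

diminished 5th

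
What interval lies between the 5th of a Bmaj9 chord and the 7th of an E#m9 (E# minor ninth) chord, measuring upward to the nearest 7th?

major 6th

The 5th of Bmaj9 is F#; the 7th of E#m9 (E# minor ninth) is D#.
From F# to D# is 9 semitones, exactly the major sixth.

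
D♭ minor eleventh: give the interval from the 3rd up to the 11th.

major ninth

D♭m11: D♭, F♭, A♭, C♭, E♭, G♭.
That puts F♭ below G♭.
F♭ up to G♭ spans 9 letter names and 14 semitones — a major ninth.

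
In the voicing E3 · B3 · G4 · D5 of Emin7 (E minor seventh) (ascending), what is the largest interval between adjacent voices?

minor sixth

Adjacent intervals: E3→B3 = perfect fifth; B3→G4 = minor sixth; G4→D5 = perfect fifth.
The largest is B3 to G4, a minor sixth (8 semitones).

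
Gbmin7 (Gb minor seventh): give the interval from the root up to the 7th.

minor 7th

Gb minor seventh is spelled Gb, Bbb, Db, Fb.
The root is Gb and the 7th is Fb.
From Gb to Fb: 10 semitones over a seventh = minor.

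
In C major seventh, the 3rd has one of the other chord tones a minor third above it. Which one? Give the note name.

G

CΔ7: C E G B.
The 3rd is E. A minor third above E is G.
G is the chord's 5th.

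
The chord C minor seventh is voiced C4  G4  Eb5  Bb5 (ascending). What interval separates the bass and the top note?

The outer voices are C4 and Bb5.
From C to Bb: 22 semitones over a fourteenth = minor.

minor fourteenth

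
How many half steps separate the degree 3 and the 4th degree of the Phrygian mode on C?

The scale is C Db Eb F G Ab Bb.
Eb up to F is a major second — 2 semitones.

2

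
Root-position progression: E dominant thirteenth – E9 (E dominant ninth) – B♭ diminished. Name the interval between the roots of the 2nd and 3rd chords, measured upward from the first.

The roots are E and B♭.
E up to B♭ is 6 semitones, a half step narrower than a perfect fifth, so the interval is diminished.

diminished fifth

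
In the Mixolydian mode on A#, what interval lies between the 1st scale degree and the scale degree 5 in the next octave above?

perfect 12th

A# mixolydian: A# B# C## D# E# F## G#.
The 1st scale degree is A# and the scale degree 5 (up an octave) is E#.
From A# to E# is 19 semitones, exactly the perfect twelfth.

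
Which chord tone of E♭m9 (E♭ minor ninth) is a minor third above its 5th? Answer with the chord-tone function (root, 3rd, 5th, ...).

Spelling the chord: E♭–G♭–B♭–D♭–F.
The 5th is B♭. A minor third above B♭ is D♭.
D♭ is the chord's 7th.

7th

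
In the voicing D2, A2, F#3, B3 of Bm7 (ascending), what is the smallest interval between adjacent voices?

perfect fourth

Adjacent intervals: D2→A2 = perfect fifth; A2→F#3 = major sixth; F#3→B3 = perfect fourth.
The smallest is F#3 to B3, a perfect fourth (5 semitones).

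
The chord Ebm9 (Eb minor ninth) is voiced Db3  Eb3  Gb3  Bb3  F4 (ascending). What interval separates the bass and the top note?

The outer voices are Db3 and F4.
Db up to F spans 10 letter names and 16 semitones — a major tenth.

major tenth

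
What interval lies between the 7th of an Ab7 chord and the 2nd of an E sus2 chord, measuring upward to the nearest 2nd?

The 7th of Ab7 is Gb; the 2nd of E sus2 is F#.
Gb up to F# is 12 semitones, a half step wider than a major seventh, so the interval is augmented.

augmented seventh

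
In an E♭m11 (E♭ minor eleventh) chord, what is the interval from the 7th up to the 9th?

major third

The chord tones of E♭m11 (E♭ minor eleventh) are E♭–G♭–B♭–D♭–F–A♭.
7th = D♭; 9th = F.
From D♭ to F is 4 semitones, exactly the major third.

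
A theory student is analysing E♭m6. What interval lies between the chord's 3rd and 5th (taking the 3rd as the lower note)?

Spelling the chord: E♭ G♭ B♭ C.
So we need the interval from G♭ up to B♭.
Counting 3 letters and 4 half steps from G♭ gives a major third.

major third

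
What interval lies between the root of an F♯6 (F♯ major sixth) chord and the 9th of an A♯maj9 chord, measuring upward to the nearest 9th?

augmented fourth

F♯6 (F♯ major sixth) has F♯ as its root, and A♯maj9 has B♯ as its 9th.
From F♯ to B♯: 6 semitones over a fourth = augmented.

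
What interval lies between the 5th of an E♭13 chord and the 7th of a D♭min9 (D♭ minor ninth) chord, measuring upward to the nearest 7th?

The 5th of E♭13 is B♭; the 7th of D♭min9 (D♭ minor ninth) is C♭.
B♭ up to C♭ is 1 semitone, a half step narrower than a major second, so the interval is minor.

minor 2nd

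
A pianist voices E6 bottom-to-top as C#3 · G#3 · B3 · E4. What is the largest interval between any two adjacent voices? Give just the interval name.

perfect fifth

Adjacent intervals: C#3→G#3 = perfect fifth; G#3→B3 = minor third; B3→E4 = perfect fourth.
The largest is C#3 to G#3, a perfect fifth (7 semitones).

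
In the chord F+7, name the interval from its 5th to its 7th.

diminished 3rd

Spelling the chord: F, A, C#, Eb.
So we need the interval from C# up to Eb.
From C# to Eb: 2 semitones over a third = diminished.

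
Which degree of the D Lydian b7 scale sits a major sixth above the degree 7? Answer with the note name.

A

The scale is D E F# G# A B C.
The degree 7 is C; a major sixth above that is A — scale degree 5.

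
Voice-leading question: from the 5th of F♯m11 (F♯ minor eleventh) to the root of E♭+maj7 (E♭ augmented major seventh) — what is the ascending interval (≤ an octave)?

F♯m11 (F♯ minor eleventh) has C♯ as its 5th, and E♭+maj7 (E♭ augmented major seventh) has E♭ as its root.
3 letter names make it a third; at 2 semitones (a whole step narrower than major) the quality is diminished.

diminished 3rd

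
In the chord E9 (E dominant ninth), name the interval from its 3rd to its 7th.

diminished 5th

E dominant ninth: E-G♯-B-D-F♯.
That puts G♯ below D.
G♯ up to D is 6 semitones, a half step narrower than a perfect fifth, so the interval is diminished.
That tritone between 3rd and 7th is what gives the dominant seventh its pull toward resolution.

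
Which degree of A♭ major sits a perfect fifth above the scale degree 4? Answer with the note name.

The scale is A♭ B♭ C D♭ E♭ F G.
The scale degree 4 is D♭; a perfect fifth above that is A♭ — scale degree 1.

Ab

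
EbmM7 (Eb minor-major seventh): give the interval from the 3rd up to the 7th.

Spelling the chord: Eb-Gb-Bb-D.
3rd = Gb; 7th = D.
From Gb to D: 8 semitones over a fifth = augmented.

augmented fifth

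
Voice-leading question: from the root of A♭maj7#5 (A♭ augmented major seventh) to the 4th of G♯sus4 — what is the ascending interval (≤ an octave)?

augmented third

The root of A♭maj7#5 (A♭ augmented major seventh) is A♭; the 4th of G♯sus4 is C♯.
A♭ up to C♯ is 5 semitones, a half step wider than a major third, so the interval is augmented.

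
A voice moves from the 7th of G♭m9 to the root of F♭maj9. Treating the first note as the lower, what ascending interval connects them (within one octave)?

The 7th of G♭m9 is F♭; the root of F♭maj9 is F♭.
From F♭ to F♭ is 0 semitones, exactly the perfect unison.

perfect 1st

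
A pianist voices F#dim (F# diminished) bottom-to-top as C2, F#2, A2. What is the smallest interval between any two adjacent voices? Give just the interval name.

Adjacent intervals: C2→F#2 = augmented fourth; F#2→A2 = minor third.
The smallest is F#2 to A2, a minor third (3 semitones).

m3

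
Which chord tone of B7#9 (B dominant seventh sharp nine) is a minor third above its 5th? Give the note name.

A

The chord tones of B dominant seventh sharp nine are B, D#, F#, A, C##.
The 5th is F#. A minor third above F# is A.
A is the chord's 7th.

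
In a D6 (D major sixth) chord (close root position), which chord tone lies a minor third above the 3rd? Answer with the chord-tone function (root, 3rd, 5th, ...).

5th

Spelling the chord: D-F♯-A-B.
The 3rd is F♯. A minor third above F♯ is A.
A is the chord's 5th.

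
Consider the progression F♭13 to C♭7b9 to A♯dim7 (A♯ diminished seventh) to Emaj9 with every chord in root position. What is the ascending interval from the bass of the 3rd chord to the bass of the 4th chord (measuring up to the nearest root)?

diminished fifth

The roots are A♯ and E.
5 letter names make it a fifth; at 6 semitones (a half step narrower than perfect) the quality is diminished.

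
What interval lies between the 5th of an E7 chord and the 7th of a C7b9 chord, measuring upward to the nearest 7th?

The 5th of E7 is B; the 7th of C7b9 is B♭.
From B to B♭: 11 semitones over an octave = diminished.

diminished octave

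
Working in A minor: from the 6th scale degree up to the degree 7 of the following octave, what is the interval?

major 9th

The scale runs A B C D E F G.
The 6th scale degree is F and the 7th scale degree (up an octave) is G.
F up to G spans 9 letter names and 14 semitones — a major ninth.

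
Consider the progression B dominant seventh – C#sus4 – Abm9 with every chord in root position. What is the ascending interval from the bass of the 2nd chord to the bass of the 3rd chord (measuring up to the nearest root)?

The roots are C# and Ab.
6 letter names make it a sixth; at 7 semitones (a whole step narrower than major) the quality is diminished.

d6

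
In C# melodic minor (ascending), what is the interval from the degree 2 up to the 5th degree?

The scale runs C# D# E F# G# A# B#.
The degree 2 is D# and the 5th degree is G#.
From D# to G# is 5 semitones, exactly the perfect fourth.

perfect 4th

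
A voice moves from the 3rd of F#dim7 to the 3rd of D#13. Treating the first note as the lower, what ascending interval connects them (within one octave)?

F#dim7 has A as its 3rd, and D#13 has F## as its 3rd.
From A to F##: 10 semitones over a sixth = augmented.

augmented sixth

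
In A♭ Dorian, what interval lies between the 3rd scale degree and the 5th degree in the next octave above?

Spelling A♭ Dorian: A♭ B♭ C♭ D♭ E♭ F G♭.
So we need the interval from C♭ up to E♭.
From C♭ to E♭ is 16 semitones, exactly the major tenth.

major tenth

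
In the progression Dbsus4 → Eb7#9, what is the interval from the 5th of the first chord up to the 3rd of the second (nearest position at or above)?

The 5th of Dbsus4 is Ab; the 3rd of Eb7#9 is G.
Counting 7 letters and 11 half steps from Ab gives a major seventh.

major 7th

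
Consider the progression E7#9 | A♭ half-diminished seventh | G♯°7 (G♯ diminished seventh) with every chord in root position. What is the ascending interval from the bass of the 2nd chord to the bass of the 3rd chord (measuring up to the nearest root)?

The roots are A♭ and G♯.
A♭ up to G♯ is 12 semitones, a half step wider than a major seventh, so the interval is augmented.

augmented seventh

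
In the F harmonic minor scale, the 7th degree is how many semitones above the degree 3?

The scale is F G A♭ B♭ C D♭ E.
A♭ up to E is an augmented fifth — 8 semitones.

8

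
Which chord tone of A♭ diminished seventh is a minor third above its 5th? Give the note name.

Gbb

A♭ diminished seventh: A♭ C♭ E𝄫 G𝄫.
The 5th is E𝄫. A minor third above E𝄫 is G𝄫.
G𝄫 is the chord's 7th.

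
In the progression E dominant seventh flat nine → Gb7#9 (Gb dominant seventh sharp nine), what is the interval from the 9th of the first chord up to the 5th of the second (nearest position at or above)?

minor 6th

The 9th of E dominant seventh flat nine is F; the 5th of Gb7#9 (Gb dominant seventh sharp nine) is Db.
6 letter names make it a sixth; at 8 semitones (a half step narrower than major) the quality is minor.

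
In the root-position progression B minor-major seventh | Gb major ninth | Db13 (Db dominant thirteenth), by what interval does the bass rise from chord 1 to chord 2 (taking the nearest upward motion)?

diminished sixth

The roots are B and Gb.
B up to Gb is 7 semitones, a whole step narrower than a major sixth, so the interval is diminished.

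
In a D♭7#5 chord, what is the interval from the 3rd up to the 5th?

Spelling the chord: D♭-F-A-C♭.
That puts F below A.
F up to A spans 3 letter names and 4 semitones — a major third.

major third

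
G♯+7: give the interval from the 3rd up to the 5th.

Spelling the chord: G♯ B♯ D𝄪 F♯.
3rd = B♯; 5th = D𝄪.
From B♯ to D𝄪 is 4 semitones, exactly the major third.

major third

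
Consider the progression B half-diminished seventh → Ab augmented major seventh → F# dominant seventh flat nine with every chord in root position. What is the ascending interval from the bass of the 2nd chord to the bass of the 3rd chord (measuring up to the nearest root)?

The roots are Ab and F#.
From Ab to F#: 10 semitones over a sixth = augmented.

augmented sixth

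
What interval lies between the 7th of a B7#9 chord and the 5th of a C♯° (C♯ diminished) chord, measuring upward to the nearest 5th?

B7#9 has A as its 7th, and C♯° (C♯ diminished) has G as its 5th.
7 letter names make it a seventh; at 10 semitones (a half step narrower than major) the quality is minor.

minor seventh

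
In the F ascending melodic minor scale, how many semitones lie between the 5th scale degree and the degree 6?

2

The scale is F G Ab Bb C D E.
C up to D is a major second — 2 semitones.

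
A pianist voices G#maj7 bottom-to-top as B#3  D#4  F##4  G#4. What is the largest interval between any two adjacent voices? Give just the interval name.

Adjacent intervals: B#3→D#4 = minor third; D#4→F##4 = major third; F##4→G#4 = minor second.
The largest is D#4 to F##4, a major third (4 semitones).

major third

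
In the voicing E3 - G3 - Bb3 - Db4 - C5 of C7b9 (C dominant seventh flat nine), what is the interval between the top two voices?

major seventh

Those voices are Db4 and C5.
Counting 7 letters and 11 half steps from Db gives a major seventh.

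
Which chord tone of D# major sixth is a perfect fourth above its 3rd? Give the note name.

B#

D# major sixth: D#, F##, A#, B#.
The 3rd is F##. A perfect fourth above F## is B#.
B# is the chord's 6th.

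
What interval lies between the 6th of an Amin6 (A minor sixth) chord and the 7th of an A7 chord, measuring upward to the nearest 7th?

m2

Amin6 (A minor sixth) has F♯ as its 6th, and A7 has G as its 7th.
From F♯ to G: 1 semitone over a second = minor.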